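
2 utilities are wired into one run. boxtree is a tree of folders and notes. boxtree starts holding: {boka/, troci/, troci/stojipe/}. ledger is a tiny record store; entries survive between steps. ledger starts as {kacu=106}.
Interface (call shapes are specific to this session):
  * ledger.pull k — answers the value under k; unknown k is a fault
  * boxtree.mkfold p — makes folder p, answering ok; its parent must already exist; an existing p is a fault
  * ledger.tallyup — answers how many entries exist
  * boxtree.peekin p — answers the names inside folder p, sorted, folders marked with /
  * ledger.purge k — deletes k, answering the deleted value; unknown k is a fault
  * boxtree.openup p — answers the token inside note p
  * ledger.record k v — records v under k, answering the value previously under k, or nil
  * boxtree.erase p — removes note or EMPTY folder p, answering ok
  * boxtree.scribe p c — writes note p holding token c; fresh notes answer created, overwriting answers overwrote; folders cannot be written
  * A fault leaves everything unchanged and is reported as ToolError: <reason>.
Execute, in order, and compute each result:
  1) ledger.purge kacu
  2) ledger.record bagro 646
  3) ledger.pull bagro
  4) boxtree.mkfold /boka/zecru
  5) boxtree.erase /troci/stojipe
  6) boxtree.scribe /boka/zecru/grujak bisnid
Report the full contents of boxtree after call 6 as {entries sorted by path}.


CALL ledger.purge[k: kacu]
RET  106
CALL ledger.record[k: bagro; v: 646]
RET  nil
CALL ledger.pull[k: bagro]
RET  646
CALL boxtree.mkfold[p: /boka/zecru]
RET  ok
CALL boxtree.erase[p: /troci/stojipe]
RET  ok
CALL boxtree.scribe[p: /boka/zecru/grujak; c: bisnid]
RET  created

Answer: {boka/, boka/zecru/, boka/zecru/grujak=bisnid, troci/}


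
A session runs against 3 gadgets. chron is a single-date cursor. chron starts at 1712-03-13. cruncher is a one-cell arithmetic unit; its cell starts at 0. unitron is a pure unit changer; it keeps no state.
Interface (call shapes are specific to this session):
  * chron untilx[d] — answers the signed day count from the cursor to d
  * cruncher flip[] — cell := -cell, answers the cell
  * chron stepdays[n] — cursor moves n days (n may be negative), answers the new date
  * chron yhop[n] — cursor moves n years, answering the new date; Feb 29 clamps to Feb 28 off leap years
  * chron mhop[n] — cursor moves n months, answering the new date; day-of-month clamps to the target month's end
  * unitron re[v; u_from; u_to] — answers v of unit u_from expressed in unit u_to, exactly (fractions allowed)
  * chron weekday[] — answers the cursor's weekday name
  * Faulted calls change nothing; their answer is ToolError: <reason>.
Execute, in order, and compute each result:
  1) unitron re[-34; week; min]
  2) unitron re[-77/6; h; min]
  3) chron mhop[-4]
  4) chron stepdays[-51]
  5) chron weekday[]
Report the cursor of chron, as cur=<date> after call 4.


Answer: cur=1711-09-23

Derivation:
$ unitron re v→-34 u_from→week u_to→min
= -342720
$ unitron re v→-77/6 u_from→h u_to→min
= -770
$ chron mhop n→-4
= 1711-11-13
$ chron stepdays n→-51
= 1711-09-23
$ chron weekday
= Wednesday


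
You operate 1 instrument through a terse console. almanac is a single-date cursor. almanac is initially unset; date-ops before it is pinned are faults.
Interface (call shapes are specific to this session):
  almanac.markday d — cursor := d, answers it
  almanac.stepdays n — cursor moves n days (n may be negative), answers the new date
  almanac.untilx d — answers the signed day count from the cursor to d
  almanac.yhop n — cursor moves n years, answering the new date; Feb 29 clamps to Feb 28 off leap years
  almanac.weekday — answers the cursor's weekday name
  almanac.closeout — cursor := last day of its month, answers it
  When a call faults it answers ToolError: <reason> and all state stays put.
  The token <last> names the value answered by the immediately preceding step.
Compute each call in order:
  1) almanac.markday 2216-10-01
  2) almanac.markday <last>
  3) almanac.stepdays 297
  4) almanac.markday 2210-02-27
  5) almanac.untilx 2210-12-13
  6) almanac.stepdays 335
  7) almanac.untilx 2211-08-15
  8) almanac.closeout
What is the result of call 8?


==> almanac.markday(d→2216-10-01)
<== 2216-10-01
==> almanac.markday(d→<last>)
<== 2216-10-01
==> almanac.stepdays(n→297)
<== 2217-07-25
==> almanac.markday(d→2210-02-27)
<== 2210-02-27
==> almanac.untilx(d→2210-12-13)
<== 289
==> almanac.stepdays(n→335)
<== 2211-01-28
==> almanac.untilx(d→2211-08-15)
<== 199
==> almanac.closeout()
<== 2211-01-31

Answer: 2211-01-31


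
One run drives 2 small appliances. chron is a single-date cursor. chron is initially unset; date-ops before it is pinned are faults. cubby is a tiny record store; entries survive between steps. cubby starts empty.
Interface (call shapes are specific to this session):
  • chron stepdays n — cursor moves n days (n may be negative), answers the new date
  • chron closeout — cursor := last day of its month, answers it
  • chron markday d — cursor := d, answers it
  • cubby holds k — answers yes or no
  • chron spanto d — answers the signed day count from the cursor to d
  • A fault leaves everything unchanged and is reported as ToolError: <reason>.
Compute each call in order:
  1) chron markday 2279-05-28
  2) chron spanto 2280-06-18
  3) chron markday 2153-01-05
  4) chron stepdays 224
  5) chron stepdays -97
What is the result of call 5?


Answer: 2153-05-12

Derivation:
% chron markday d='2279-05-28'
  2279-05-28
% chron spanto d='2280-06-18'
  387
% chron markday d='2153-01-05'
  2153-01-05
% chron stepdays n='224'
  2153-08-17
% chron stepdays n='-97'
  2153-05-12


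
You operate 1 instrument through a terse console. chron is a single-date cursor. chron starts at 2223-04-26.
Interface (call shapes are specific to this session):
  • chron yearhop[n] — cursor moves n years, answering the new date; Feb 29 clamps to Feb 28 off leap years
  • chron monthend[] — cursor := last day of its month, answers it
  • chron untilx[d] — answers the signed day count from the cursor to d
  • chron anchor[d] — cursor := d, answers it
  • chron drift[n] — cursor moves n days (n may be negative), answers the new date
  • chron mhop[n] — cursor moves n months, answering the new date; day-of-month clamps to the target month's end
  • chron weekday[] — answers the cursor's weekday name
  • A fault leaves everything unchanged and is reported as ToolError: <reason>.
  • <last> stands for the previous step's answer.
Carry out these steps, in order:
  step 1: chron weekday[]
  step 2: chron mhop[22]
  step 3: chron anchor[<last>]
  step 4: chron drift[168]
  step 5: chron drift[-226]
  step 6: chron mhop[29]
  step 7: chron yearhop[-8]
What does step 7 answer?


Answer: 2219-05-30

Derivation:
Act: chron weekday[]
Obs: Saturday
Act: chron mhop[22]
Obs: 2225-02-26
Act: chron anchor[<last>]
Obs: 2225-02-26
Act: chron drift[168]
Obs: 2225-08-13
Act: chron drift[-226]
Obs: 2224-12-30
Act: chron mhop[29]
Obs: 2227-05-30
Act: chron yearhop[-8]
Obs: 2219-05-30


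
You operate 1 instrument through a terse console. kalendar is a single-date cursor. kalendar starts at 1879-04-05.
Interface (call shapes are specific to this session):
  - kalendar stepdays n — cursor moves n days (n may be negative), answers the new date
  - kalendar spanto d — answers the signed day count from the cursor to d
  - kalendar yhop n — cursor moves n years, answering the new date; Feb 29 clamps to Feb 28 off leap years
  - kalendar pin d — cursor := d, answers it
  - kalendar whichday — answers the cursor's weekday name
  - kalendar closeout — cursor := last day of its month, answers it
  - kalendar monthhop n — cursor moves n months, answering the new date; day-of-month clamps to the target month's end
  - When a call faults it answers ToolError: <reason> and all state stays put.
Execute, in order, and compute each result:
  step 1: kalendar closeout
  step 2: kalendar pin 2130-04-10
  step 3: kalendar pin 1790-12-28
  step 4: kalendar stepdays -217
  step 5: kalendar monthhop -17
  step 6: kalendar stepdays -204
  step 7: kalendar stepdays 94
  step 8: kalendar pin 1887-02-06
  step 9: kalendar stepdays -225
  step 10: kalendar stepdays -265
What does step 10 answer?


Using kalendar closeout, — result: 1879-04-30.
I run kalendar pin passing 2130-04-10, and get 2130-04-10.
I try kalendar pin passing 1790-12-28, and see 1790-12-28.
Then kalendar stepdays passing -217, yielding 1790-05-25.
Then kalendar monthhop passing -17, and see 1788-12-25.
I invoke kalendar stepdays passing -204, → 1788-06-04.
Then kalendar stepdays passing 94, — result: 1788-09-06.
Next I call kalendar pin passing 1887-02-06: 1887-02-06.
Then kalendar stepdays passing -225, and observe 1886-06-26.
Using kalendar stepdays passing -265, and get 1885-10-04.

Answer: 1885-10-04


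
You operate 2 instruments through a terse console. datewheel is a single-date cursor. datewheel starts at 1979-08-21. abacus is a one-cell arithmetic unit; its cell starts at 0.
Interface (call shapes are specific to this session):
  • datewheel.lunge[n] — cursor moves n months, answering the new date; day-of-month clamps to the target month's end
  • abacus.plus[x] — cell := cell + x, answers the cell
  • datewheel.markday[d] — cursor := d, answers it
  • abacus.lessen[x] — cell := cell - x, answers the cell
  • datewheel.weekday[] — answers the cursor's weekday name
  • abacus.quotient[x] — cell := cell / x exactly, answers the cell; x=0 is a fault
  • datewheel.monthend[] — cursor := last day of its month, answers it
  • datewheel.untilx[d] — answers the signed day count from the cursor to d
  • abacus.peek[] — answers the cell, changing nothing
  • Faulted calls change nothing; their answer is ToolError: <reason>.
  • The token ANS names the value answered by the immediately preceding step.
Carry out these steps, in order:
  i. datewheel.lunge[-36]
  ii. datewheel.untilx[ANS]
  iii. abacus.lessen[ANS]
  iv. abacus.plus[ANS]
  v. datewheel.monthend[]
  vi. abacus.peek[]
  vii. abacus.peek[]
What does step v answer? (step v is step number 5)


Answer: 1976-08-31

Derivation:
Now I run datewheel.lunge on -36, and observe 1976-08-21.
I run datewheel.untilx on ANS, → 0.
Now I run abacus.lessen on ANS: 0.
I use abacus.plus on ANS, and get 0.
I run datewheel.monthend(): 1976-08-31.
I use abacus.peek(), which returns 0.
Using abacus.peek, → 0.


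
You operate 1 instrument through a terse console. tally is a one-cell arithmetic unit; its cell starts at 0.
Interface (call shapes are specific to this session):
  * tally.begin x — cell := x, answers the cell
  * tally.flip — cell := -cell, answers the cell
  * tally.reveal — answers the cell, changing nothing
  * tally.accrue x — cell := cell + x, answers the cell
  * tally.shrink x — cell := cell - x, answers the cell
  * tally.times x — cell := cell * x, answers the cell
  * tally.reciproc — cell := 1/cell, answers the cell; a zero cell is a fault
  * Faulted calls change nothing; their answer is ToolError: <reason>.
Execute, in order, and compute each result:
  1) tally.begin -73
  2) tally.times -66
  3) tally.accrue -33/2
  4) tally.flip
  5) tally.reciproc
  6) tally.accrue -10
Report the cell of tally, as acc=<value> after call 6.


% 1. begin(x: -73) : -73
% 2. times(x: -66) : 4818
% 3. accrue(x: -33/2) : 9603/2
% 4. flip() : -9603/2
% 5. reciproc() : -2/9603
% 6. accrue(x: -10) : -96032/9603

Answer: acc=-96032/9603


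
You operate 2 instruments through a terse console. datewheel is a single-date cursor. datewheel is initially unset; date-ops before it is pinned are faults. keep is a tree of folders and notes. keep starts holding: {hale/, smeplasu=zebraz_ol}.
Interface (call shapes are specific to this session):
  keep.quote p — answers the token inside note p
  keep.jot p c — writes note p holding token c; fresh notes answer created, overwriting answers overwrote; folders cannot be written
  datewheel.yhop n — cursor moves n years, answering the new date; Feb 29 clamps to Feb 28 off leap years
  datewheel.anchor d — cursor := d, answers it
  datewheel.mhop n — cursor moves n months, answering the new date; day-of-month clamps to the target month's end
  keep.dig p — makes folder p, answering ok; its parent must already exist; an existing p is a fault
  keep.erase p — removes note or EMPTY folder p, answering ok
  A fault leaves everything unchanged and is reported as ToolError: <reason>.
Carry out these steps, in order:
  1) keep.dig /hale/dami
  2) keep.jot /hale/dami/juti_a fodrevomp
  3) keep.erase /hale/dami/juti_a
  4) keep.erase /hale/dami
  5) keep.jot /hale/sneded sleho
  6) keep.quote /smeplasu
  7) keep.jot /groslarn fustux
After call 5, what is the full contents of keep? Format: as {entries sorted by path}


~$ dig p: /hale/dami
= ok
~$ jot p: /hale/dami/juti_a c: fodrevomp
= created
~$ erase p: /hale/dami/juti_a
= ok
~$ erase p: /hale/dami
= ok
~$ jot p: /hale/sneded c: sleho
= created
~$ quote p: /smeplasu
= zebraz_ol
~$ jot p: /groslarn c: fustux
= created

Answer: {hale/, hale/sneded=sleho, smeplasu=zebraz_ol}


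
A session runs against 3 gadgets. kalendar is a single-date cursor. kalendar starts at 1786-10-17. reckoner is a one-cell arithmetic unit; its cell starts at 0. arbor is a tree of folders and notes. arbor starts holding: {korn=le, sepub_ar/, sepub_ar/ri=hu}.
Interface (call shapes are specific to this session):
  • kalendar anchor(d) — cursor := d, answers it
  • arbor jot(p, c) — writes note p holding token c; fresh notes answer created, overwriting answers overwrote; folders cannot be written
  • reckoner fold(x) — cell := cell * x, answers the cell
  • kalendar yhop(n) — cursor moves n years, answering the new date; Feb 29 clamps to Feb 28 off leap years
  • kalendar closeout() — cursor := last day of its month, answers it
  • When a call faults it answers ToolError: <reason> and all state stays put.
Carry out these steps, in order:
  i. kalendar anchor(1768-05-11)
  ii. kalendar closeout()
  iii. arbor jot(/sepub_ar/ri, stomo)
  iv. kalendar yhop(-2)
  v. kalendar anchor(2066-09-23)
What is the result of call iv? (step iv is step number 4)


I try kalendar anchor with d='1768-05-11', which returns 1768-05-11.
Invoking kalendar closeout, which returns 1768-05-31.
Invoking arbor jot with p='/sepub_ar/ri', c='stomo', giving overwrote.
Then kalendar yhop with n='-2', → 1766-05-31.
I call kalendar anchor with d='2066-09-23': 2066-09-23.

Answer: 1766-05-31


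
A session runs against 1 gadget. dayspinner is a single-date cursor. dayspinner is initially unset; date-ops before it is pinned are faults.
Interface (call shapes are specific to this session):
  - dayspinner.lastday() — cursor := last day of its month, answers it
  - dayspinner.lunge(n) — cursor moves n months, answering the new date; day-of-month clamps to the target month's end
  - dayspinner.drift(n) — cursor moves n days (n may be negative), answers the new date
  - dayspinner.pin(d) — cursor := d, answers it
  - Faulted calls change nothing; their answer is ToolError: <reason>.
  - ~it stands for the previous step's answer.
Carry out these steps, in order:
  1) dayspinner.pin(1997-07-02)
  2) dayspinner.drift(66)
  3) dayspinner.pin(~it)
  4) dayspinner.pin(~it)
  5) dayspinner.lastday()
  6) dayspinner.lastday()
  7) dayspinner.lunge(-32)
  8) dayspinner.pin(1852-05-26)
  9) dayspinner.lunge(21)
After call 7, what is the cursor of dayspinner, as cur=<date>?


I call dayspinner.pin on d='1997-07-02', yielding 1997-07-02.
Now I run dayspinner.drift on n='66', and get 1997-09-06.
I invoke dayspinner.pin on d='~it', and get 1997-09-06.
Using dayspinner.pin on d='~it', and get 1997-09-06.
Invoking dayspinner.lastday, and see 1997-09-30.
Now I run dayspinner.lastday, and get 1997-09-30.
I use dayspinner.lunge on n='-32', → 1995-01-30.
Using dayspinner.pin on d='1852-05-26', yielding 1852-05-26.
I try dayspinner.lunge on n='21', — result: 1854-02-26.

Answer: cur=1995-01-30


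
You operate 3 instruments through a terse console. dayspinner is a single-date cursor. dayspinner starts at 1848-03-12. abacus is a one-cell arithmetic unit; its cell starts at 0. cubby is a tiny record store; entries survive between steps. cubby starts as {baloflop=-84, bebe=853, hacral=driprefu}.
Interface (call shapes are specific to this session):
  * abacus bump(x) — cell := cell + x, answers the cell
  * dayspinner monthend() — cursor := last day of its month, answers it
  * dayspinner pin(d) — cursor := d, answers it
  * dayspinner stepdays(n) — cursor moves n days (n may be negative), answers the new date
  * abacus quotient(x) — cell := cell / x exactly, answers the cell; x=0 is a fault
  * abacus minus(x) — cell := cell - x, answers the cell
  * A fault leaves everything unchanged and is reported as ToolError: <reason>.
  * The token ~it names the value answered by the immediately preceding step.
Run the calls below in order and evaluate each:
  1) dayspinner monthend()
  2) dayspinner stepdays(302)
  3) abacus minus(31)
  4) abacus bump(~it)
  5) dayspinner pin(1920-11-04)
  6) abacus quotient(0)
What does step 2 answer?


% 1. dayspinner monthend() -> 1848-03-31
% 2. dayspinner stepdays(n: 302) -> 1849-01-27
% 3. abacus minus(x: 31) -> -31
% 4. abacus bump(x: ~it) -> -62
% 5. dayspinner pin(d: 1920-11-04) -> 1920-11-04
% 6. abacus quotient(x: 0) -> ToolError: division by zero

Answer: 1849-01-27


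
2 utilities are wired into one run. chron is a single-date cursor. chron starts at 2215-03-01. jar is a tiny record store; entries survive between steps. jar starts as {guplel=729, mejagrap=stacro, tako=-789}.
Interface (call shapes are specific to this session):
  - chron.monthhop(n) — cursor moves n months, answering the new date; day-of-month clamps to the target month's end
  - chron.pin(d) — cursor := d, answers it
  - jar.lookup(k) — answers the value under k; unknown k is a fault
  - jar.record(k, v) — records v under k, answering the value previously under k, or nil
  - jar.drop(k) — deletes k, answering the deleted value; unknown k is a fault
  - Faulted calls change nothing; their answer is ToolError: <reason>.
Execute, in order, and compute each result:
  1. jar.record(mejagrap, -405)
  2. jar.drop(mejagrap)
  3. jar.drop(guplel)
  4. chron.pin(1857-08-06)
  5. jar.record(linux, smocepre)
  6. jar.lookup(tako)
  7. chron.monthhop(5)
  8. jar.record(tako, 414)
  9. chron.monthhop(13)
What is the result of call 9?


Answer: 1859-02-06

Derivation:
[in] jar.record k: mejagrap v: -405
[out] stacro
[in] jar.drop k: mejagrap
[out] -405
[in] jar.drop k: guplel
[out] 729
[in] chron.pin d: 1857-08-06
[out] 1857-08-06
[in] jar.record k: linux v: smocepre
[out] nil
[in] jar.lookup k: tako
[out] -789
[in] chron.monthhop n: 5
[out] 1858-01-06
[in] jar.record k: tako v: 414
[out] -789
[in] chron.monthhop n: 13
[out] 1859-02-06


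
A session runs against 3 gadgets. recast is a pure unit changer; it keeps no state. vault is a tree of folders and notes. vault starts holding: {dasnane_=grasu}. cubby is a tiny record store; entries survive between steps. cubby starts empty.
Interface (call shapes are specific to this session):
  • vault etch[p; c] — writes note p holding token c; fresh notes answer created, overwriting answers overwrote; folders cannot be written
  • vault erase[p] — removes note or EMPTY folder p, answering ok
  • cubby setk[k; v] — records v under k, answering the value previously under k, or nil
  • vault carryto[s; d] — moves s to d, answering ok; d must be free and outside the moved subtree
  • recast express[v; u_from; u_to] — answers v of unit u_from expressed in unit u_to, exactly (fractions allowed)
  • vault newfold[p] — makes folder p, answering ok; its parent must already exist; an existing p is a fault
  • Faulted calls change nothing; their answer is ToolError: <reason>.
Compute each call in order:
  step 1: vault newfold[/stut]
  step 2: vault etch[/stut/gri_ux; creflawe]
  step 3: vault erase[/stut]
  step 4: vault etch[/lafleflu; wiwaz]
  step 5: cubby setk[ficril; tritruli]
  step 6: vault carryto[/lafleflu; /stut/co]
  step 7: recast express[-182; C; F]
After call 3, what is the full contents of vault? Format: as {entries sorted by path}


Answer: {dasnane_=grasu, stut/, stut/gri_ux=creflawe}

Derivation:
Act: vault newfold[p: /stut]
Obs: ok
Act: vault etch[p: /stut/gri_ux; c: creflawe]
Obs: created
Act: vault erase[p: /stut]
Obs: ToolError: not empty
Act: vault etch[p: /lafleflu; c: wiwaz]
Obs: created
Act: cubby setk[k: ficril; v: tritruli]
Obs: nil
Act: vault carryto[s: /lafleflu; d: /stut/co]
Obs: ok
Act: recast express[v: -182; u_from: C; u_to: F]
Obs: -1478/5


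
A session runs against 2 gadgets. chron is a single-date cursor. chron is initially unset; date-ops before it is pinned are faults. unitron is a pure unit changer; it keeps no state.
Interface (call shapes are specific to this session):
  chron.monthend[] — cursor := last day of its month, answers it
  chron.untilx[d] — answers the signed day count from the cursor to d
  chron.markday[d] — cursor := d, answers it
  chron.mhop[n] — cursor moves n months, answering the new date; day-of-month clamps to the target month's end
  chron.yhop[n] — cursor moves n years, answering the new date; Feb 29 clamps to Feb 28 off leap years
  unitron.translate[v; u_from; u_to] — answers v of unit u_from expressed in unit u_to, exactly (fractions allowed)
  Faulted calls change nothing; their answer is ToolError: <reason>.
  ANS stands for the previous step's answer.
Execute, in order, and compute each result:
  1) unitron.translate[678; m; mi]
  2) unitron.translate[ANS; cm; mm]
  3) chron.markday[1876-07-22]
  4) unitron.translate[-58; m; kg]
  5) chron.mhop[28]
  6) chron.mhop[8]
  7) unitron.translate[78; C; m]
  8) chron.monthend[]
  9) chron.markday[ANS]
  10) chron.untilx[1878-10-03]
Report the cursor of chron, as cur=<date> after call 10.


Then unitron.translate on v='678', u_from='m', u_to='mi', yielding 14125/33528.
I invoke unitron.translate on v='ANS', u_from='cm', u_to='mm', → 70625/16764.
I call chron.markday on d='1876-07-22', giving 1876-07-22.
Now I run unitron.translate on v='-58', u_from='m', u_to='kg', and get ToolError: incompatible units.
I invoke chron.mhop on n='28', which returns 1878-11-22.
I try chron.mhop on n='8', and see 1879-07-22.
Then unitron.translate on v='78', u_from='C', u_to='m', → ToolError: incompatible units.
I invoke chron.monthend, and get 1879-07-31.
Using chron.markday on d='ANS', yielding 1879-07-31.
I run chron.untilx on d='1878-10-03', and observe -301.

Answer: cur=1879-07-31


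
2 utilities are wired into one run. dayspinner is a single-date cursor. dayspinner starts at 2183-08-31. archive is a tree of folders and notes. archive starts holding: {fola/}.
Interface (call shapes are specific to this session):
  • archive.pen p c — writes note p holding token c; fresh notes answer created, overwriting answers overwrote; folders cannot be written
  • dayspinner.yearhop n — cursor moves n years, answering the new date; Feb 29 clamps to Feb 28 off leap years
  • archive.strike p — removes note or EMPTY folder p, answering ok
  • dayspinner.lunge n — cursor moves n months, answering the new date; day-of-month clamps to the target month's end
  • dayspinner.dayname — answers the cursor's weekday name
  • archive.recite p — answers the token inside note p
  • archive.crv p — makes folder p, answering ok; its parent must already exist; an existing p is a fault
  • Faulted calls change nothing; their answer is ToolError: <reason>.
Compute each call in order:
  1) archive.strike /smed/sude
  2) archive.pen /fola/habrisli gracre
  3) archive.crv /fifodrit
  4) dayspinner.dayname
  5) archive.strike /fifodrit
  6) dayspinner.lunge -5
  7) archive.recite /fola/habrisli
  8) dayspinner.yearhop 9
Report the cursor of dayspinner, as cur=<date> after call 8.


Answer: cur=2192-03-31

Derivation:
-> archive.strike(p='/smed/sude')
<- ToolError: not found
-> archive.pen(p='/fola/habrisli', c='gracre')
<- created
-> archive.crv(p='/fifodrit')
<- ok
-> dayspinner.dayname()
<- Sunday
-> archive.strike(p='/fifodrit')
<- ok
-> dayspinner.lunge(n='-5')
<- 2183-03-31
-> archive.recite(p='/fola/habrisli')
<- gracre
-> dayspinner.yearhop(n='9')
<- 2192-03-31


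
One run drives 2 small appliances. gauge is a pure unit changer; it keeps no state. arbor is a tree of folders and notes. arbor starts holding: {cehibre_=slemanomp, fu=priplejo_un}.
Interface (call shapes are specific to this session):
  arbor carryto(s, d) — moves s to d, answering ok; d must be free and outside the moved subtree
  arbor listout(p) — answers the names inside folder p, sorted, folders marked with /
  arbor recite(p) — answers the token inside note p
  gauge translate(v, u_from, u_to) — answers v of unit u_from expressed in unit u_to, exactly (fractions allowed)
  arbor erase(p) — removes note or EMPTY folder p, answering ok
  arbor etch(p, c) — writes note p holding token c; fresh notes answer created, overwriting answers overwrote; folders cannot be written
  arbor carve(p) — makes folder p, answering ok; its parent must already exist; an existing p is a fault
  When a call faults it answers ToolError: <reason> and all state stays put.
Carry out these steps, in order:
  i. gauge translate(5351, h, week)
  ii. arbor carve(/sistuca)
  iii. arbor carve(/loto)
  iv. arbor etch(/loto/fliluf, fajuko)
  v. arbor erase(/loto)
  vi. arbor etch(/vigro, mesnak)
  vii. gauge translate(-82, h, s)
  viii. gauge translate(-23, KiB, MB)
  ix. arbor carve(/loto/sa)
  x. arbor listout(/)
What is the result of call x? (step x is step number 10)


Answer: [cehibre_, fu, loto/, sistuca/, vigro]

Derivation:
[in] gauge translate 5351 h week
:: 5351/168
[in] arbor carve /sistuca
:: ok
[in] arbor carve /loto
:: ok
[in] arbor etch /loto/fliluf fajuko
:: created
[in] arbor erase /loto
:: ToolError: not empty
[in] arbor etch /vigro mesnak
:: created
[in] gauge translate -82 h s
:: -295200
[in] gauge translate -23 KiB MB
:: -368/15625
[in] arbor carve /loto/sa
:: ok
[in] arbor listout /
:: [cehibre_, fu, loto/, sistuca/, vigro]


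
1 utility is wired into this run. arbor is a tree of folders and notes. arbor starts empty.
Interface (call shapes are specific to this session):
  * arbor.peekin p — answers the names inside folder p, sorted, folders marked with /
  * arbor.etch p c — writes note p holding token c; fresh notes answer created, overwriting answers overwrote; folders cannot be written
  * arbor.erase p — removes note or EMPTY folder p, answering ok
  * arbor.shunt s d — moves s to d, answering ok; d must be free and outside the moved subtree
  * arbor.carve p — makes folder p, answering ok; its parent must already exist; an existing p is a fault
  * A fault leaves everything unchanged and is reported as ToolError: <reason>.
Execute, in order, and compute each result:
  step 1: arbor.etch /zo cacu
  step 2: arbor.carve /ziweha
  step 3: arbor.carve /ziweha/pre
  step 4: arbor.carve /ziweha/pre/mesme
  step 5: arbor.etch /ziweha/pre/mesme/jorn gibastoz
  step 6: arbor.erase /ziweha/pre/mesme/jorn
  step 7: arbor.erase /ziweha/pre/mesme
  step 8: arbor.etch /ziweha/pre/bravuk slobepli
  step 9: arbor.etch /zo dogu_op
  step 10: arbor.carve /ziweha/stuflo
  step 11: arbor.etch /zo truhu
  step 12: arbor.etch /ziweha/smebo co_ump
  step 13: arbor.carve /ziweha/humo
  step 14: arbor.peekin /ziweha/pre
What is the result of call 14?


Invoking arbor.etch passing p→/zo, c→cacu, and see created.
Then arbor.carve passing p→/ziweha, giving ok.
Now I run arbor.carve passing p→/ziweha/pre: ok.
I use arbor.carve passing p→/ziweha/pre/mesme: ok.
Invoking arbor.etch passing p→/ziweha/pre/mesme/jorn, c→gibastoz, — result: created.
I use arbor.erase passing p→/ziweha/pre/mesme/jorn, which returns ok.
Now I run arbor.erase passing p→/ziweha/pre/mesme: ok.
I use arbor.etch passing p→/ziweha/pre/bravuk, c→slobepli, → created.
Next I call arbor.etch passing p→/zo, c→dogu_op, yielding overwrote.
Now I run arbor.carve passing p→/ziweha/stuflo, yielding ok.
I invoke arbor.etch passing p→/zo, c→truhu, and see overwrote.
Then arbor.etch passing p→/ziweha/smebo, c→co_ump, which returns created.
Calling arbor.carve passing p→/ziweha/humo, — result: ok.
I call arbor.peekin passing p→/ziweha/pre, and see [bravuk].

Answer: [bravuk]


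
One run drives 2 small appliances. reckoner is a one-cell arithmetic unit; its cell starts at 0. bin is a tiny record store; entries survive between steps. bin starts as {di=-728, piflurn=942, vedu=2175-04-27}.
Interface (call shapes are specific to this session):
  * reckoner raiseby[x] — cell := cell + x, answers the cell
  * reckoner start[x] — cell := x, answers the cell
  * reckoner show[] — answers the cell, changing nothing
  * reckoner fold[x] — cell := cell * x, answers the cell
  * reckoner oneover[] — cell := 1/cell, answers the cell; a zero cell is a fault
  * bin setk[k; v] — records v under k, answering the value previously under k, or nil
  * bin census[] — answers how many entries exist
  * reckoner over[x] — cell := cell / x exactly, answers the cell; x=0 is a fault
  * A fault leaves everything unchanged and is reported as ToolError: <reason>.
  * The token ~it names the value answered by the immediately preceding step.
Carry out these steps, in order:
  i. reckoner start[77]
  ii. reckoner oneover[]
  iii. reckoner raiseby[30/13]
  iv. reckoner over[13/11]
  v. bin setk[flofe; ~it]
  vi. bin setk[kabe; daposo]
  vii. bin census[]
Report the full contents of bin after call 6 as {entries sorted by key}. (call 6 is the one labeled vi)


CALL reckoner start[77]
RET  77
CALL reckoner oneover[]
RET  1/77
CALL reckoner raiseby[30/13]
RET  2323/1001
CALL reckoner over[13/11]
RET  2323/1183
CALL bin setk[flofe; ~it]
RET  nil
CALL bin setk[kabe; daposo]
RET  nil
CALL bin census[]
RET  5

Answer: {di=-728, flofe=2323/1183, kabe=daposo, piflurn=942, vedu=2175-04-27}


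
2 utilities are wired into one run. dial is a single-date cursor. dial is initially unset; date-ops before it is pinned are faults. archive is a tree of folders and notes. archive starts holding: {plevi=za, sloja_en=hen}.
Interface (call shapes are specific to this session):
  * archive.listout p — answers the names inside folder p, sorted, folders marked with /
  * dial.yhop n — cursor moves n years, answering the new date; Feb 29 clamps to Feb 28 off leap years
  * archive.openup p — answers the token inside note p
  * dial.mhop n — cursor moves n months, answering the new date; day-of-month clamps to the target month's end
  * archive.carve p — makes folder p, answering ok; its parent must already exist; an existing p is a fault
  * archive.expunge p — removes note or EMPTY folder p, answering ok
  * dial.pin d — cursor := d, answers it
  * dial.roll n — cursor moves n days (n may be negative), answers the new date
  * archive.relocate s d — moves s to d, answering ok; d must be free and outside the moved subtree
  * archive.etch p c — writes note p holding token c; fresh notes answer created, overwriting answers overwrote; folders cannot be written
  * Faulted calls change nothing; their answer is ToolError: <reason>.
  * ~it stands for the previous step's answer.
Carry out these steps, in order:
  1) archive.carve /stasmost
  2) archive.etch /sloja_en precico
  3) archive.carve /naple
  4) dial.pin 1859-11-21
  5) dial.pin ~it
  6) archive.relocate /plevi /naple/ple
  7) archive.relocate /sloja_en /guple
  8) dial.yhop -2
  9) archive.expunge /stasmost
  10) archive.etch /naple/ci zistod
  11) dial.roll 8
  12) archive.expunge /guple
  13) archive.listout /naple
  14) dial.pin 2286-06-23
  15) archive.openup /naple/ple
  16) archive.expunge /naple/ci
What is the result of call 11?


-- 1. archive.carve(/stasmost) => ok
-- 2. archive.etch(/sloja_en, precico) => overwrote
-- 3. archive.carve(/naple) => ok
-- 4. dial.pin(1859-11-21) => 1859-11-21
-- 5. dial.pin(~it) => 1859-11-21
-- 6. archive.relocate(/plevi, /naple/ple) => ok
-- 7. archive.relocate(/sloja_en, /guple) => ok
-- 8. dial.yhop(-2) => 1857-11-21
-- 9. archive.expunge(/stasmost) => ok
-- 10. archive.etch(/naple/ci, zistod) => created
-- 11. dial.roll(8) => 1857-11-29
-- 12. archive.expunge(/guple) => ok
-- 13. archive.listout(/naple) => [ci, ple]
-- 14. dial.pin(2286-06-23) => 2286-06-23
-- 15. archive.openup(/naple/ple) => za
-- 16. archive.expunge(/naple/ci) => ok

Answer: 1857-11-29


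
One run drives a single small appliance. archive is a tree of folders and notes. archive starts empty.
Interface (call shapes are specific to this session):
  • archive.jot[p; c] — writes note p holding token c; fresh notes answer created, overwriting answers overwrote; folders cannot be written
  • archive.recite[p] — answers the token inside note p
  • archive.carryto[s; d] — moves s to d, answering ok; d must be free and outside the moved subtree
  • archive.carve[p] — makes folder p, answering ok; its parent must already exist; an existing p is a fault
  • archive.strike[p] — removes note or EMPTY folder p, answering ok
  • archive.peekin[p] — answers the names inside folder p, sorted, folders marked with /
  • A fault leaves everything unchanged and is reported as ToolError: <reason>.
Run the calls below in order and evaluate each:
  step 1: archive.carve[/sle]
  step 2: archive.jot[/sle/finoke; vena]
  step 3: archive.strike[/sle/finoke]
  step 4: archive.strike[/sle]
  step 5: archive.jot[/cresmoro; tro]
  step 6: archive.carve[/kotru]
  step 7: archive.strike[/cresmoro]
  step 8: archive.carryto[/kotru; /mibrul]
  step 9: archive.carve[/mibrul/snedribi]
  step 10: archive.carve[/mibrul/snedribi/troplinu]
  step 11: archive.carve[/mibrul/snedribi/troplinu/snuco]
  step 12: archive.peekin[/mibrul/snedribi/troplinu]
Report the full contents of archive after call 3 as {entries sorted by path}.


Answer: {sle/}

Derivation:
-- carve(p=/sle) == ok
-- jot(p=/sle/finoke, c=vena) == created
-- strike(p=/sle/finoke) == ok
-- strike(p=/sle) == ok
-- jot(p=/cresmoro, c=tro) == created
-- carve(p=/kotru) == ok
-- strike(p=/cresmoro) == ok
-- carryto(s=/kotru, d=/mibrul) == ok
-- carve(p=/mibrul/snedribi) == ok
-- carve(p=/mibrul/snedribi/troplinu) == ok
-- carve(p=/mibrul/snedribi/troplinu/snuco) == ok
-- peekin(p=/mibrul/snedribi/troplinu) == [snuco/]


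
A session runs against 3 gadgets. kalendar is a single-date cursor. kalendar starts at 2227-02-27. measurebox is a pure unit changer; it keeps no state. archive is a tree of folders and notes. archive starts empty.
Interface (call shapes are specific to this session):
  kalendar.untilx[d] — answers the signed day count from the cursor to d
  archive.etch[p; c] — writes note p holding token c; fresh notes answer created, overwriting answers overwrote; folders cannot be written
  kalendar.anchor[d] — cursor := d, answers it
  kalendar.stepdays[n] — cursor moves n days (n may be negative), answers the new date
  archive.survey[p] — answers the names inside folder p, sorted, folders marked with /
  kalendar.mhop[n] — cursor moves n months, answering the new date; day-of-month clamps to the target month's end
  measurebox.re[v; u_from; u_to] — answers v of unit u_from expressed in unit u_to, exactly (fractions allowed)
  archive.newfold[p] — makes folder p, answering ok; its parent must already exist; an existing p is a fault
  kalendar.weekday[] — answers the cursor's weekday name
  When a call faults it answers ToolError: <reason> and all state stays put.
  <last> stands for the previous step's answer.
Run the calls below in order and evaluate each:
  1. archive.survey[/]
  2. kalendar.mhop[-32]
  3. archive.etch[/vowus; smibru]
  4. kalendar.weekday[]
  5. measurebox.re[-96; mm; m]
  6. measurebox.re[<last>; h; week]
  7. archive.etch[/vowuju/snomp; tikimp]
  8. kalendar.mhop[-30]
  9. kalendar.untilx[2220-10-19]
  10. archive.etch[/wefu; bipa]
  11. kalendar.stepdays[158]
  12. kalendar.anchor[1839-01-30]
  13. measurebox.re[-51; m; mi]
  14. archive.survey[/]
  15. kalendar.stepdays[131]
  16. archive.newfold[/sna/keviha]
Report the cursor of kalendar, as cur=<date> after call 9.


! 1. survey(/) == []
! 2. mhop(-32) == 2224-06-27
! 3. etch(/vowus, smibru) == created
! 4. weekday() == Sunday
! 5. re(-96, mm, m) == -12/125
! 6. re(<last>, h, week) == -1/1750
! 7. etch(/vowuju/snomp, tikimp) == ToolError: no parent
! 8. mhop(-30) == 2221-12-27
! 9. untilx(2220-10-19) == -434
! 10. etch(/wefu, bipa) == created
! 11. stepdays(158) == 2222-06-03
! 12. anchor(1839-01-30) == 1839-01-30
! 13. re(-51, m, mi) == -2125/67056
! 14. survey(/) == [vowus, wefu]
! 15. stepdays(131) == 1839-06-10
! 16. newfold(/sna/keviha) == ToolError: no parent

Answer: cur=2221-12-27


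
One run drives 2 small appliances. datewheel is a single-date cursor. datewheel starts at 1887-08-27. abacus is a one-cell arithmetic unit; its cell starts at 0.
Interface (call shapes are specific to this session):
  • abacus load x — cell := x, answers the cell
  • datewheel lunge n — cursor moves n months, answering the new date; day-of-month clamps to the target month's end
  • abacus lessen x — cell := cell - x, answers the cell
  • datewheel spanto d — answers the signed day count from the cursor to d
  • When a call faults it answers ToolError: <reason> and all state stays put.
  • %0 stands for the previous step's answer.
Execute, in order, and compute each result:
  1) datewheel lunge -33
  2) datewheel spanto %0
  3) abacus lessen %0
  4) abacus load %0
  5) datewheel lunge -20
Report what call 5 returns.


Answer: 1883-03-27

Derivation:
·→ datewheel lunge(-33)
·← 1884-11-27
·→ datewheel spanto(%0)
·← 0
·→ abacus lessen(%0)
·← 0
·→ abacus load(%0)
·← 0
·→ datewheel lunge(-20)
·← 1883-03-27


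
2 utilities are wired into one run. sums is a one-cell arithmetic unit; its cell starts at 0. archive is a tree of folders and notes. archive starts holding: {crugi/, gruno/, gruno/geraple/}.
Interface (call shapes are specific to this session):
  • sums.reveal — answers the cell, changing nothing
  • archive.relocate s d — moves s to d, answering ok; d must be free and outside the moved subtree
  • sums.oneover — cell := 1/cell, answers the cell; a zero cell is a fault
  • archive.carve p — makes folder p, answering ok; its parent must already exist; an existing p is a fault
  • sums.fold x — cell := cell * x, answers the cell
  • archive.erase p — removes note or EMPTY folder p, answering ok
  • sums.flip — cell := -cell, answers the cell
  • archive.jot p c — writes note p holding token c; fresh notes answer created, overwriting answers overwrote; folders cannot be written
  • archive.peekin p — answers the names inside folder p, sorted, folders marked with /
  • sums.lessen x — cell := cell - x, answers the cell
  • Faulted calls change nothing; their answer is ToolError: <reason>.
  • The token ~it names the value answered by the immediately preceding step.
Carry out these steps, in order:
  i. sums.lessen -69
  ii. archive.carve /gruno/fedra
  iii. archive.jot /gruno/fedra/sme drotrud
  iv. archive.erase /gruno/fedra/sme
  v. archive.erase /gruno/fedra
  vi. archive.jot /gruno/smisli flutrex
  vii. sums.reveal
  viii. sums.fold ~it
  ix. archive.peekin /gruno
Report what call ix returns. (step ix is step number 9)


Answer: [geraple/, smisli]

Derivation:
[in] sums.lessen x: -69
[out] 69
[in] archive.carve p: /gruno/fedra
[out] ok
[in] archive.jot p: /gruno/fedra/sme c: drotrud
[out] created
[in] archive.erase p: /gruno/fedra/sme
[out] ok
[in] archive.erase p: /gruno/fedra
[out] ok
[in] archive.jot p: /gruno/smisli c: flutrex
[out] created
[in] sums.reveal
[out] 69
[in] sums.fold x: ~it
[out] 4761
[in] archive.peekin p: /gruno
[out] [geraple/, smisli]


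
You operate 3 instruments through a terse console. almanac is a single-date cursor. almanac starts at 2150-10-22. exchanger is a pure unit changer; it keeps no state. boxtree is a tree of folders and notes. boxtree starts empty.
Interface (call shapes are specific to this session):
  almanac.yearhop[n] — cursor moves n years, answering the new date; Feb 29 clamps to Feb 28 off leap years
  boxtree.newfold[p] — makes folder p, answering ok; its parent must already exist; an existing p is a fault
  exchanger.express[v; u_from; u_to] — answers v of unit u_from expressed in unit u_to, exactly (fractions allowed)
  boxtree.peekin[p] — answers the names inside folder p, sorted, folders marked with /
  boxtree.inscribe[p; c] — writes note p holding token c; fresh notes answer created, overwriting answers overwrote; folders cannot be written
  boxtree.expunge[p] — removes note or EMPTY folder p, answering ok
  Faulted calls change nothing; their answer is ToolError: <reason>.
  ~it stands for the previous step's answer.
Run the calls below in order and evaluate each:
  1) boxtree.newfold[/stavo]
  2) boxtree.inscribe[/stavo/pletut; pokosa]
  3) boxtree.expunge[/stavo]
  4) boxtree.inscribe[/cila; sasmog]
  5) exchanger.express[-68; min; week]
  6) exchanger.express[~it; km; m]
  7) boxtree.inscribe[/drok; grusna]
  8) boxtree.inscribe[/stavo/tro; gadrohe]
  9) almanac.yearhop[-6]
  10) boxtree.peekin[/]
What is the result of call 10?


I use boxtree.newfold with /stavo, yielding ok.
Calling boxtree.inscribe with /stavo/pletut, pokosa: created.
I invoke boxtree.expunge with /stavo, and see ToolError: not empty.
Invoking boxtree.inscribe with /cila, sasmog, giving created.
Now I run exchanger.express with -68, min, week: -17/2520.
Then exchanger.express with ~it, km, m, and observe -425/63.
I invoke boxtree.inscribe with /drok, grusna, yielding created.
I use boxtree.inscribe with /stavo/tro, gadrohe, giving created.
Next I call almanac.yearhop with -6, and observe 2144-10-22.
I call boxtree.peekin with /, and see [cila, drok, stavo/].

Answer: [cila, drok, stavo/]
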